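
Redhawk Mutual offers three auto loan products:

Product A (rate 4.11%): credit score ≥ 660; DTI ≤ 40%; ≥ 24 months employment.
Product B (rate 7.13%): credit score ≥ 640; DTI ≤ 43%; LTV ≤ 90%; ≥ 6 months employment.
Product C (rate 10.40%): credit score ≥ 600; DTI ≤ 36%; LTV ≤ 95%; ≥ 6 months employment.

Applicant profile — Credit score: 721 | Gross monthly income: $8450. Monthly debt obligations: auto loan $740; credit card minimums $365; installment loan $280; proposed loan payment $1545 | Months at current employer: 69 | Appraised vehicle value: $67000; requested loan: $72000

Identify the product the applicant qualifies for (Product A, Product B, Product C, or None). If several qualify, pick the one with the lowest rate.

Product A

Total debts = (740 + 365 + 280 + 1,545) = 2,930; DTI = 2,930/8,450 = 34.7%.
LTV = 72,000/67,000 = 107.5%.
Product A: score 721 ≥ 660; DTI 34.7% ≤ 40%; employment 69 ≥ 24 mo → qualifies.
Product B: score 721 ≥ 640; DTI 34.7% ≤ 43%; LTV 107.5% > 90%; employment 69 ≥ 6 mo → does not qualify.
Product C: score 721 ≥ 600; DTI 34.7% ≤ 36%; LTV 107.5% > 95%; employment 69 ≥ 6 mo → does not qualify.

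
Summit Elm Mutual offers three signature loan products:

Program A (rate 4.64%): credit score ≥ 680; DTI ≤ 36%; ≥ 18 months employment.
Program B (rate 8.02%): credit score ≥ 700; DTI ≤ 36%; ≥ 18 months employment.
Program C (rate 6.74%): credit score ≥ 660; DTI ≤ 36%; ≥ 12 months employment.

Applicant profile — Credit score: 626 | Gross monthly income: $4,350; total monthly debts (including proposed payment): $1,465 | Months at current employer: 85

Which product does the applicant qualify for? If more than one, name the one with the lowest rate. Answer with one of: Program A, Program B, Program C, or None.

None

DTI = 1,465/4,350 = 33.7%.
Program A: score 626 < 680; DTI 33.7% ≤ 36%; employment 85 ≥ 18 mo → does not qualify.
Program B: score 626 < 700; DTI 33.7% ≤ 36%; employment 85 ≥ 18 mo → does not qualify.
Program C: score 626 < 660; DTI 33.7% ≤ 36%; employment 85 ≥ 12 mo → does not qualify.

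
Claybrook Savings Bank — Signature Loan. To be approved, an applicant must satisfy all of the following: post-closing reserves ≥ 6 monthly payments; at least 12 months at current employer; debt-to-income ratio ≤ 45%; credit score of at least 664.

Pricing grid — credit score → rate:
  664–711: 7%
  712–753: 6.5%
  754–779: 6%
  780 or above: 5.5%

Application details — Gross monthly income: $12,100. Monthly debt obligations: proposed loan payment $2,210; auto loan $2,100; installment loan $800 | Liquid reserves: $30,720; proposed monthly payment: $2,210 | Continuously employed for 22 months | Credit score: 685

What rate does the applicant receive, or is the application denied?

Credit score 685 ≥ 664 (meets minimum)
Total monthly debts = (2,210 + 2,100 + 800) = 5,110. DTI: 5,110 ÷ 12,100 = 42.2%, within the 45% cap
Employment 22 ≥ 12 months
Reserves = 30,720/2,210 = 13.9 months ≥ 6
All requirements met. Score 685 falls in the 664–711 tier → 7%.

Approved at 7%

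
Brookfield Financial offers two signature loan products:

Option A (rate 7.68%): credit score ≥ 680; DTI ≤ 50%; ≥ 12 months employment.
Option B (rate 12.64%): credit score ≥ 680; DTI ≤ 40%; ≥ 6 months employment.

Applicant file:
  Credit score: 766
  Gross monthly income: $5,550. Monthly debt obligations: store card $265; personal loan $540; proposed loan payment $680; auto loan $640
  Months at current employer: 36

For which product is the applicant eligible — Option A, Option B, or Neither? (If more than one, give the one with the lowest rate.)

Option A

Total debts = (265 + 540 + 680 + 640) = 2,125; DTI = 2,125/5,550 = 38.3%.
Option A: score 766 ≥ 680; DTI 38.3% ≤ 50%; employment 36 ≥ 12 mo → qualifies.
Option B: score 766 ≥ 680; DTI 38.3% ≤ 40%; employment 36 ≥ 6 mo → qualifies.
Qualifying: Option A, Option B. Lowest rate is 7.68% → Option A.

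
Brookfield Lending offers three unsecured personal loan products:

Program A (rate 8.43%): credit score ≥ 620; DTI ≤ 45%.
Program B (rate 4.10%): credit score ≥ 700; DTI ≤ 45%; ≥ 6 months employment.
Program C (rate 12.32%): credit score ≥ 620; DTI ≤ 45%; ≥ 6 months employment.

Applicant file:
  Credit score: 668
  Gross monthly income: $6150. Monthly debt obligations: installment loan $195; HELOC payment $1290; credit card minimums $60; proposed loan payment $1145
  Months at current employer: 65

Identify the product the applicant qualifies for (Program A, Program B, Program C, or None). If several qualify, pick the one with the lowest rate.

Program A

Total debts = (195 + 1,290 + 60 + 1,145) = 2,690; DTI = 2,690/6,150 = 43.7%.
Program A: score 668 ≥ 620; DTI 43.7% ≤ 45% → qualifies.
Program B: score 668 < 700; DTI 43.7% ≤ 45%; employment 65 ≥ 6 mo → does not qualify.
Program C: score 668 ≥ 620; DTI 43.7% ≤ 45%; employment 65 ≥ 6 mo → qualifies.
Qualifying: Program A, Program C. Lowest rate is 8.43% → Program A.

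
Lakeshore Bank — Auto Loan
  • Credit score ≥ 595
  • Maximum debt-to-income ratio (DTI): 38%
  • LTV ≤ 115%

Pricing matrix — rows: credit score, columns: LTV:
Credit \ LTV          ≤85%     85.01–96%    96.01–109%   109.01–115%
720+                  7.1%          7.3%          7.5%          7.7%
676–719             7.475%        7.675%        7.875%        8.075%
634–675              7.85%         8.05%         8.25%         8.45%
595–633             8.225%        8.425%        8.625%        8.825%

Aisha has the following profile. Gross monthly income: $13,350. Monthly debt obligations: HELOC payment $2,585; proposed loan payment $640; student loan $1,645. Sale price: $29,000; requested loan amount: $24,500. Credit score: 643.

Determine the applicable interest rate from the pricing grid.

7.85%

Credit score 643 ≥ 595; Total monthly debts = (2,585 + 640 + 1,645) = 4,870. DTI: 4,870 ÷ 13,350 = 36.5%, within the 38% cap
LTV = 24,500/29,000 = 84.5% ≤ 115%
Score 643 is in the 634–675 band; LTV 84.5% is in the ≤85% band → 7.85%.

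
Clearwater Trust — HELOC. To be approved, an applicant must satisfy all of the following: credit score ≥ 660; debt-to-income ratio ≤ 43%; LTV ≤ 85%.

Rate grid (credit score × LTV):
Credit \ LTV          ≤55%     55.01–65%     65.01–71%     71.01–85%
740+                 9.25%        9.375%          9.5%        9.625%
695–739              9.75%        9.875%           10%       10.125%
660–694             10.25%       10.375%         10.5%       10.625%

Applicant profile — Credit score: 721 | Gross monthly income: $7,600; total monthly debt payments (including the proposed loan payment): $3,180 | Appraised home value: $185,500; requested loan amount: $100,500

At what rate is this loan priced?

9.75%

Credit score 721 ≥ 660; Debt-to-income = 3,180/7,600 = 41.8% — meets 43% limit
Loan-to-value = 100,500/185,500 = 54.2% — pass (85% max)
Credit 721 → row 695–739; LTV 54.2% → column ≤55%. Grid cell → 9.75%.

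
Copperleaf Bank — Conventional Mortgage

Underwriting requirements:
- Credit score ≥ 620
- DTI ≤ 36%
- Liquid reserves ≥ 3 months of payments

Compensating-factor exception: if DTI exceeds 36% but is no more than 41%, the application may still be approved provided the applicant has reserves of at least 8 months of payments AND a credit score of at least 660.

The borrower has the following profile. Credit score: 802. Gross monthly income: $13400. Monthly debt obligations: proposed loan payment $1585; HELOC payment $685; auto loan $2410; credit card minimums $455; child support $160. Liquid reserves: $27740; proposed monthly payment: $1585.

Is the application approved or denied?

Credit score 802 ≥ 620 (meets base)
Total debts = (1,585 + 685 + 2,410 + 455 + 160) = 5,295. DTI = 5,295/13,400 = 39.5% > 36% — standard DTI limit exceeded.
Reserves: 27,740 ÷ 1,585 = 17.5 months (meets 3-month minimum)
DTI 39.5% is within the 36%–41% exception band; checking compensating factors.
Override check — reserves: 17.5 mo (ok); score: 802 (ok).
Both override conditions satisfied; DTI exception granted.

Approved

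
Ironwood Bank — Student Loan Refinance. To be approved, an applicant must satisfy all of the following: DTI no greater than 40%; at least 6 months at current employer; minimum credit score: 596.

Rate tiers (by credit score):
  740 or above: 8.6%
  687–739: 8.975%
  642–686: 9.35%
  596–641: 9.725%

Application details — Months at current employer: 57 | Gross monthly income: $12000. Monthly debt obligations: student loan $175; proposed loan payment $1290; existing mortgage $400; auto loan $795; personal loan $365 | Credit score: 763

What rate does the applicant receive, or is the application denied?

Approved at 8.6%

Credit score 763 ≥ 596 (meets minimum)
Employment 57 ≥ 6 months
Total monthly debts = (175 + 1,290 + 400 + 795 + 365) = 3,025. DTI = 3,025/12,000 = 25.2% ≤ 40%
All requirements met. Score 763 falls in the 740 or above tier → 8.6%.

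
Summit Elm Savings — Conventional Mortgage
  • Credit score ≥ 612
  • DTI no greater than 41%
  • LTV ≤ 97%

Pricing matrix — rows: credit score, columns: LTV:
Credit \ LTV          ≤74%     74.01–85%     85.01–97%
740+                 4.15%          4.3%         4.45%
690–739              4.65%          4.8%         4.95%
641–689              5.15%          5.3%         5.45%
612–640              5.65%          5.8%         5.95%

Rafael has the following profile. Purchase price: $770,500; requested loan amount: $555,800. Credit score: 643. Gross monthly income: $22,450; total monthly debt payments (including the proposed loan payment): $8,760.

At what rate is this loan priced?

Credit score 643 ≥ 612; DTI = 8,760/22,450 = 39% ≤ 41%
Loan-to-value = 555,800/770,500 = 72.1% — pass (97% max)
Row: 643 falls in 641–689. Column: 72.1% falls in ≤74%. Rate = 5.15%.

5.15%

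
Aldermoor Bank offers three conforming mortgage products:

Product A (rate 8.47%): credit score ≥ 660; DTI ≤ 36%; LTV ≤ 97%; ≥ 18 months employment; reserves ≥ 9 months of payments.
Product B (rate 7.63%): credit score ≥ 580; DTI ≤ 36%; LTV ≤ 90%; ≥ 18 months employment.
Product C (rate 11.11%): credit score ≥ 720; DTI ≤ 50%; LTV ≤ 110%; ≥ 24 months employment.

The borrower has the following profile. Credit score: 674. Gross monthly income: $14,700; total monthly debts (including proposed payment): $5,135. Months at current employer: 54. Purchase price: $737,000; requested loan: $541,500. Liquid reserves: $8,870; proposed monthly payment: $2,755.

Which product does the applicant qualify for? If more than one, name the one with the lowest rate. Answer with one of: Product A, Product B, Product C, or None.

Product B

DTI = 5,135/14,700 = 34.9%.
LTV = 541,500/737,000 = 73.5%.
Reserves = 8,870/2,755 = 3.2 months.
Product A: score 674 ≥ 660; DTI 34.9% ≤ 36%; LTV 73.5% ≤ 97%; employment 54 ≥ 18 mo; reserves 3.2 < 9 mo → does not qualify.
Product B: score 674 ≥ 580; DTI 34.9% ≤ 36%; LTV 73.5% ≤ 90%; employment 54 ≥ 18 mo → qualifies.
Product C: score 674 < 720; DTI 34.9% ≤ 50%; LTV 73.5% ≤ 110%; employment 54 ≥ 24 mo → does not qualify.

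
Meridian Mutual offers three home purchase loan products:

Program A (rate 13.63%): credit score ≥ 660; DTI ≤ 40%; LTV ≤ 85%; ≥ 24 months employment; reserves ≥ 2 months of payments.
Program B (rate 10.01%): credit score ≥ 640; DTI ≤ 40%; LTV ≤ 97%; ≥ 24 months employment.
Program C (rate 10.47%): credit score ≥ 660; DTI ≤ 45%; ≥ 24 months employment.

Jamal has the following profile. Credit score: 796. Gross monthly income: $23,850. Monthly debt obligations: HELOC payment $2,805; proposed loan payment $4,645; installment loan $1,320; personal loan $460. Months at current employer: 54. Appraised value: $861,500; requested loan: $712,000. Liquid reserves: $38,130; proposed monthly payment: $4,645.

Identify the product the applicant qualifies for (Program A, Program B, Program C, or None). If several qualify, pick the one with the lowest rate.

Program B

Total debts = (2,805 + 4,645 + 1,320 + 460) = 9,230; DTI = 9,230/23,850 = 38.7%.
LTV = 712,000/861,500 = 82.6%.
Reserves = 38,130/4,645 = 8.2 months.
Program A: score 796 ≥ 660; DTI 38.7% ≤ 40%; LTV 82.6% ≤ 85%; employment 54 ≥ 24 mo; reserves 8.2 ≥ 2 mo → qualifies.
Program B: score 796 ≥ 640; DTI 38.7% ≤ 40%; LTV 82.6% ≤ 97%; employment 54 ≥ 24 mo → qualifies.
Program C: score 796 ≥ 660; DTI 38.7% ≤ 45%; employment 54 ≥ 24 mo → qualifies.
Qualifying: Program A, Program B, Program C. Lowest rate is 10.01% → Program B.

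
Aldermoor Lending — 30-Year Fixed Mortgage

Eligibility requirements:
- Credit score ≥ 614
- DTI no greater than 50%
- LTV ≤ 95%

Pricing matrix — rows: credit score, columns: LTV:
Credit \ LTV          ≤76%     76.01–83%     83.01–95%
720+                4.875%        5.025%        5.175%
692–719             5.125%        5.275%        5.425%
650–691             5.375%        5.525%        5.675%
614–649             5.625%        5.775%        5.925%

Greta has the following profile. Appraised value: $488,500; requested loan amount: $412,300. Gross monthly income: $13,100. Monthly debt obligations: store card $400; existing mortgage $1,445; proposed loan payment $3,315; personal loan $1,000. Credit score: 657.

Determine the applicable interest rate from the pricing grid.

Credit score 657 ≥ 614; Total monthly debts = (400 + 1,445 + 3,315 + 1,000) = 6,160. DTI = 6,160/13,100 = 47% ≤ 50%
LTV = 412,300/488,500 = 84.4% ≤ 95%
Score 657 is in the 650–691 band; LTV 84.4% is in the 83.01–95% band → 5.675%.

5.675%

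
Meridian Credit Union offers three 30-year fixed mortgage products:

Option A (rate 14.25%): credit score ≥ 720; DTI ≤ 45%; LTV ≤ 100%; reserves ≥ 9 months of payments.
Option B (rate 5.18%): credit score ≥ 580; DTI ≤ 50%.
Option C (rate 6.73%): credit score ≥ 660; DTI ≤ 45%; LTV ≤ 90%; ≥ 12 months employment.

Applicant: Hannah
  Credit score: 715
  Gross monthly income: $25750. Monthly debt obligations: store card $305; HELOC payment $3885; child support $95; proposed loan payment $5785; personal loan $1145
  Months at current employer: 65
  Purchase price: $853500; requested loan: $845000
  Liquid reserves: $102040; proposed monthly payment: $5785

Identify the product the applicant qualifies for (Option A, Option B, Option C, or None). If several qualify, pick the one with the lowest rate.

Total debts = (305 + 3,885 + 95 + 5,785 + 1,145) = 11,215; DTI = 11,215/25,750 = 43.6%.
LTV = 845,000/853,500 = 99%.
Reserves = 102,040/5,785 = 17.6 months.
Option A: score 715 < 720; DTI 43.6% ≤ 45%; LTV 99% ≤ 100%; reserves 17.6 ≥ 9 mo → does not qualify.
Option B: score 715 ≥ 580; DTI 43.6% ≤ 50% → qualifies.
Option C: score 715 ≥ 660; DTI 43.6% ≤ 45%; LTV 99% > 90%; employment 65 ≥ 12 mo → does not qualify.

Option B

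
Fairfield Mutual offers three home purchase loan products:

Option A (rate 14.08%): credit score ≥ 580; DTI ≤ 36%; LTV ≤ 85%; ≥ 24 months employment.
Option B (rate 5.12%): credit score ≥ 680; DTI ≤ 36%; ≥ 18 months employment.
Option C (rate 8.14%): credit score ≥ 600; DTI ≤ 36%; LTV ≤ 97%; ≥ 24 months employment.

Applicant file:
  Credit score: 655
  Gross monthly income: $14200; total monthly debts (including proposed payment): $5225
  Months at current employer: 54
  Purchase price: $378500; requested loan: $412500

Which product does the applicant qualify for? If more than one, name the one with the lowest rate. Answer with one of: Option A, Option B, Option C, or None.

None

DTI = 5,225/14,200 = 36.8%.
LTV = 412,500/378,500 = 109%.
Option A: score 655 ≥ 580; DTI 36.8% > 36%; LTV 109% > 85%; employment 54 ≥ 24 mo → does not qualify.
Option B: score 655 < 680; DTI 36.8% > 36%; employment 54 ≥ 18 mo → does not qualify.
Option C: score 655 ≥ 600; DTI 36.8% > 36%; LTV 109% > 97%; employment 54 ≥ 24 mo → does not qualify.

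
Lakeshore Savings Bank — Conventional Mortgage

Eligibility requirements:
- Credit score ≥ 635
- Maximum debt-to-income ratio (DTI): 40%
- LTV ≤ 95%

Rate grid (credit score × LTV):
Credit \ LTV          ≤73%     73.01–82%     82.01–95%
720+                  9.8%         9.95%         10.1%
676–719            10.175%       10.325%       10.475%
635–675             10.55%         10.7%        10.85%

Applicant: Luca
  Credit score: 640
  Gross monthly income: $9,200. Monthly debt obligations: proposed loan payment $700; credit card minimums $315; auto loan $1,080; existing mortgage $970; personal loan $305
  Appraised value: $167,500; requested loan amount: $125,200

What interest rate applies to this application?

10.7%

Credit score 640 ≥ 635; Total monthly debts = (700 + 315 + 1,080 + 970 + 305) = 3,370. DTI = 3,370/9,200 = 36.6% ≤ 40%
LTV: 125,200 ÷ 167,500 = 74.7%, within 95% cap
Row: 640 falls in 635–675. Column: 74.7% falls in 73.01–82%. Rate = 10.7%.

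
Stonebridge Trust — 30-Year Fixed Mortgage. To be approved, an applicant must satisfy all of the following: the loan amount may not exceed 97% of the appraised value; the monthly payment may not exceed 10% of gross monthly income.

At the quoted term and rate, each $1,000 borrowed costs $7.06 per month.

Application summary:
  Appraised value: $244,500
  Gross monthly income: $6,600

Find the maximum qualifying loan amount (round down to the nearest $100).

Payment cap: 10% × $6,600 = $660/month.
At $7.06 per $1,000, that supports 660/7.06 × 1,000 ≈ $93,484 → $93,400.
LTV cap: 97% × $244,500 = $237,165 → $237,100.
Binding constraint: payment-to-income.

$93,400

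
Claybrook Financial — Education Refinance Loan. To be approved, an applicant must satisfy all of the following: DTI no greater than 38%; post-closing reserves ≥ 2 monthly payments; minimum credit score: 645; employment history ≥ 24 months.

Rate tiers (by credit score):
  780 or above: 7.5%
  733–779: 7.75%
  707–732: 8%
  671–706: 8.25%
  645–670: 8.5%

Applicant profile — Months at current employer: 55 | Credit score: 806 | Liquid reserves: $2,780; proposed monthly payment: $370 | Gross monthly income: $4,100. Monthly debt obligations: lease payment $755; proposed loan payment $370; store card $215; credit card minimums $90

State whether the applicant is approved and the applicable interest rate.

Credit score 806 ≥ 645 (meets minimum)
Total monthly debts = (755 + 370 + 215 + 90) = 1,430. DTI: 1,430 ÷ 4,100 = 34.9%, within the 38% cap
Employment 55 ≥ 24 months
Liquid reserves cover 2,780/370 = 7.5 months — ≥ 2 required
All requirements met. Score 806 falls in the 780 or above tier → 7.5%.

Approved at 7.5%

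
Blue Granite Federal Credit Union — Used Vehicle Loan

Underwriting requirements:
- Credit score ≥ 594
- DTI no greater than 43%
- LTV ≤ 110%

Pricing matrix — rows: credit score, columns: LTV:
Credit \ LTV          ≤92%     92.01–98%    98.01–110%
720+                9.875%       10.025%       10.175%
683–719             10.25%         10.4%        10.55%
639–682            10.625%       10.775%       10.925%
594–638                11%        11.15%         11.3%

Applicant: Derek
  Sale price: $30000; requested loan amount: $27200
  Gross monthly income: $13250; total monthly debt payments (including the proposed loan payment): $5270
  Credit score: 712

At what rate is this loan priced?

Credit score 712 ≥ 594; Debt-to-income = 5,270/13,250 = 39.8% — meets 43% limit
LTV = 27,200/30,000 = 90.7% ≤ 110%
Score 712 is in the 683–719 band; LTV 90.7% is in the ≤92% band → 10.25%.

10.25%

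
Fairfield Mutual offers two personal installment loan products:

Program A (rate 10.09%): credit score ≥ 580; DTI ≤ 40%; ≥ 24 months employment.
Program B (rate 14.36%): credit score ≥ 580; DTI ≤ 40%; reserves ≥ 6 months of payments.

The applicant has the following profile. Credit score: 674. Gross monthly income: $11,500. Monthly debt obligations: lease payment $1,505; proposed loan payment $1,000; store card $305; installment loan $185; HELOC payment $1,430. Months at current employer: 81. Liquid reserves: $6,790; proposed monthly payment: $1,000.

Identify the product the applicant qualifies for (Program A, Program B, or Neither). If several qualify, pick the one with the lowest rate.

Program A

Total debts = (1,505 + 1,000 + 305 + 185 + 1,430) = 4,425; DTI = 4,425/11,500 = 38.5%.
Reserves = 6,790/1,000 = 6.8 months.
Program A: score 674 ≥ 580; DTI 38.5% ≤ 40%; employment 81 ≥ 24 mo → qualifies.
Program B: score 674 ≥ 580; DTI 38.5% ≤ 40%; reserves 6.8 ≥ 6 mo → qualifies.
Qualifying: Program A, Program B. Lowest rate is 10.09% → Program A.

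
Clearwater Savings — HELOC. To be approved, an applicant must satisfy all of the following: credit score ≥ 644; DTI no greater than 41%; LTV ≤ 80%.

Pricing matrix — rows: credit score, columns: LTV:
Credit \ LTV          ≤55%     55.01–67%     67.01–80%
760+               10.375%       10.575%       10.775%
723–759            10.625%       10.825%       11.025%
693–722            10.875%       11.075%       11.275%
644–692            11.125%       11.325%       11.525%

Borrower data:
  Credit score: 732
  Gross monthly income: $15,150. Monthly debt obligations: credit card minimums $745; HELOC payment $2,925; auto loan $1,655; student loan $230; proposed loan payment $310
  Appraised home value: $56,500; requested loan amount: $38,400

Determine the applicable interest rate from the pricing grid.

Credit score 732 ≥ 644; Total monthly debts = (745 + 2,925 + 1,655 + 230 + 310) = 5,865. DTI: 5,865 ÷ 15,150 = 38.7%, within the 41% cap
LTV: 38,400 ÷ 56,500 = 68%, within 80% cap
Credit 732 → row 723–759; LTV 68% → column 67.01–80%. Grid cell → 11.025%.

11.025%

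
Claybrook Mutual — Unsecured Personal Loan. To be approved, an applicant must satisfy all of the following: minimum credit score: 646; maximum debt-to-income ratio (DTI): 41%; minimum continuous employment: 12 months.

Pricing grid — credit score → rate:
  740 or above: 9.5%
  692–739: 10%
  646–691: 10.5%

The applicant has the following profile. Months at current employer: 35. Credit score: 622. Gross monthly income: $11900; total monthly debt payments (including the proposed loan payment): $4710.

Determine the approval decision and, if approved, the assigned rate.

Credit score 622 < 646 (below minimum)
Debt-to-income = 4,710/11,900 = 39.6% — meets 41% limit
Employment 35 ≥ 12 months
Not all requirements met → denied.

Denied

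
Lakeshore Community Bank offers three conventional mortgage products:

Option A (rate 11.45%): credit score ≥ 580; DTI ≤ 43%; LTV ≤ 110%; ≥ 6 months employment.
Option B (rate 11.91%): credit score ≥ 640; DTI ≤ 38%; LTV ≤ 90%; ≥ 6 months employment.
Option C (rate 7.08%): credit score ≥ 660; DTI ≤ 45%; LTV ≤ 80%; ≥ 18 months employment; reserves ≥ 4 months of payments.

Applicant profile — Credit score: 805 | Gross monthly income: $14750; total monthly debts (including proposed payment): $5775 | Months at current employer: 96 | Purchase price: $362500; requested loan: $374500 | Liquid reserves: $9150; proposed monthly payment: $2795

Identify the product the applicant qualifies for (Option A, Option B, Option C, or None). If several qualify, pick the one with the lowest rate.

DTI = 5,775/14,750 = 39.2%.
LTV = 374,500/362,500 = 103.3%.
Reserves = 9,150/2,795 = 3.3 months.
Option A: score 805 ≥ 580; DTI 39.2% ≤ 43%; LTV 103.3% ≤ 110%; employment 96 ≥ 6 mo → qualifies.
Option B: score 805 ≥ 640; DTI 39.2% > 38%; LTV 103.3% > 90%; employment 96 ≥ 6 mo → does not qualify.
Option C: score 805 ≥ 660; DTI 39.2% ≤ 45%; LTV 103.3% > 80%; employment 96 ≥ 18 mo; reserves 3.3 < 4 mo → does not qualify.

Option A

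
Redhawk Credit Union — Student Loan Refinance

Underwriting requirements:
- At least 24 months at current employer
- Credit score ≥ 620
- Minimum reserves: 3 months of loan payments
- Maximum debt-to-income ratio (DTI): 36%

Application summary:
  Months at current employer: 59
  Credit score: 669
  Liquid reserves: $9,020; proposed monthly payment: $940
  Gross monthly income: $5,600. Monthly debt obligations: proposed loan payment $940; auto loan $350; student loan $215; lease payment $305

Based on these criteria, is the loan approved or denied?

Approved

Employment 59 ≥ 24 months
Credit score 669 ≥ 620 (meets)
Liquid reserves cover 9,020/940 = 9.6 months — ≥ 3 required
Total monthly debts = (940 + 350 + 215 + 305) = 1,810. DTI: 1,810 ÷ 5,600 = 32.3%, within the 36% cap
All criteria satisfied.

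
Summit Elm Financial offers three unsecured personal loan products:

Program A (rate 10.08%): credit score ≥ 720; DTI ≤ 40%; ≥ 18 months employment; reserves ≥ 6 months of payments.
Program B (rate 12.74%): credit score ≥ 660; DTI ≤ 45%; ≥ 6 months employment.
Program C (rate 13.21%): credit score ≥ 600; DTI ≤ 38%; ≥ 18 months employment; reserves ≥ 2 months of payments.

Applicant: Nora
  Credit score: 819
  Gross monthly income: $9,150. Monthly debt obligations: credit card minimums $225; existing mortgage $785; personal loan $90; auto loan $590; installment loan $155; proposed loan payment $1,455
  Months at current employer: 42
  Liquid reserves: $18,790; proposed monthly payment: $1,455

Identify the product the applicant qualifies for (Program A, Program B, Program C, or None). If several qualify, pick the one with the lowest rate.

Program A

Total debts = (225 + 785 + 90 + 590 + 155 + 1,455) = 3,300; DTI = 3,300/9,150 = 36.1%.
Reserves = 18,790/1,455 = 12.9 months.
Program A: score 819 ≥ 720; DTI 36.1% ≤ 40%; employment 42 ≥ 18 mo; reserves 12.9 ≥ 6 mo → qualifies.
Program B: score 819 ≥ 660; DTI 36.1% ≤ 45%; employment 42 ≥ 6 mo → qualifies.
Program C: score 819 ≥ 600; DTI 36.1% ≤ 38%; employment 42 ≥ 18 mo; reserves 12.9 ≥ 2 mo → qualifies.
Qualifying: Program A, Program B, Program C. Lowest rate is 10.08% → Program A.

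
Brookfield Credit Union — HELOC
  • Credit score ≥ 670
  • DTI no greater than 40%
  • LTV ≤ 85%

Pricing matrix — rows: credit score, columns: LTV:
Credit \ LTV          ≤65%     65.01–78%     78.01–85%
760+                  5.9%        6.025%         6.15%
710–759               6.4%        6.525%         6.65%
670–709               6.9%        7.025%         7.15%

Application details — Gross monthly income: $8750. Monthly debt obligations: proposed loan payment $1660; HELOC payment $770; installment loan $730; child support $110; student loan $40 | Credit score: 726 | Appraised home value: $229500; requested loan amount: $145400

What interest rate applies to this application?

Credit score 726 ≥ 670; Total monthly debts = (1,660 + 770 + 730 + 110 + 40) = 3,310. DTI = 3,310/8,750 = 37.8% ≤ 40%
LTV = 145,400/229,500 = 63.4% ≤ 85%
Credit 726 → row 710–759; LTV 63.4% → column ≤65%. Grid cell → 6.4%.

6.4%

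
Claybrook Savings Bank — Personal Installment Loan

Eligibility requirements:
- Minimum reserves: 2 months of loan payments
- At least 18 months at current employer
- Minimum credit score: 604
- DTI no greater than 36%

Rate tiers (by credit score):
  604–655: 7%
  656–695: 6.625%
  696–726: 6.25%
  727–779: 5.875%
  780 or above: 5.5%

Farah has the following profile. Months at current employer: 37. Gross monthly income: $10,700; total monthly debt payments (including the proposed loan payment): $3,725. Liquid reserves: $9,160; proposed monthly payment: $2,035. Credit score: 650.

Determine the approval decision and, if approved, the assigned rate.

Approved at 7%

Credit score 650 ≥ 604 (meets minimum)
Employment 37 ≥ 18 months
Liquid reserves cover 9,160/2,035 = 4.5 months — ≥ 2 required
DTI: 3,725 ÷ 10,700 = 34.8%, within the 36% cap
All requirements met. Score 650 falls in the 604–655 tier → 7%.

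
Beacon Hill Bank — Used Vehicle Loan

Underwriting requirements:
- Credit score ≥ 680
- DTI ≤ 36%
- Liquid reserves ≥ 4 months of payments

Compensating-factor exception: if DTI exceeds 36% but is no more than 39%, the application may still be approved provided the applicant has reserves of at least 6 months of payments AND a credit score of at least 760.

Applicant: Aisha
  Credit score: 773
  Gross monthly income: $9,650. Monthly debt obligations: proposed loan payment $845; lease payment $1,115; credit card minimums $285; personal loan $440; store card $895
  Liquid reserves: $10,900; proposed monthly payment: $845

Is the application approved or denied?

Approved

Credit score 773 ≥ 680 (meets base)
Total debts = (845 + 1,115 + 285 + 440 + 895) = 3,580. DTI = 3,580/9,650 = 37.1% > 36% — standard DTI limit exceeded.
Reserves: 10,900 ÷ 845 = 12.9 months (meets 4-month minimum)
DTI 37.1% is within the 36%–39% exception band; checking compensating factors.
Override check — reserves: 12.9 mo (ok); score: 773 (ok).
Both compensating conditions met → exception applies.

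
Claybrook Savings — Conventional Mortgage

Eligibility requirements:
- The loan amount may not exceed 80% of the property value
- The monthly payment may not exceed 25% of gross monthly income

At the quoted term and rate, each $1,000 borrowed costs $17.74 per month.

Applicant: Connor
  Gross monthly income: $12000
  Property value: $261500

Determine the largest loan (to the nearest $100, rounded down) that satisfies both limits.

Payment cap: 25% × $12,000 = $3,000/month.
At $17.74 per $1,000, that supports 3,000/17.74 × 1,000 ≈ $169,109 → $169,100.
LTV cap: 80% × $261,500 = $209,200 → $209,200.
Binding constraint: payment-to-income.

$169,100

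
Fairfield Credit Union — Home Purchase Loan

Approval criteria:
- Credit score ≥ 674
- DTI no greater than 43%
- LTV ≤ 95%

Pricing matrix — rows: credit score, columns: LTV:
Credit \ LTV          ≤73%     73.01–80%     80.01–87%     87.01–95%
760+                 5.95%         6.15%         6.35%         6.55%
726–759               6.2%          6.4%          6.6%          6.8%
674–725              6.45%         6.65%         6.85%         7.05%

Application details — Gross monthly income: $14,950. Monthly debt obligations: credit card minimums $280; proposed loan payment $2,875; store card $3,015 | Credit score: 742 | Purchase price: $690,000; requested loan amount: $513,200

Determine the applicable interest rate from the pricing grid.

Credit score 742 ≥ 674; Total monthly debts = (280 + 2,875 + 3,015) = 6,170. DTI: 6,170 ÷ 14,950 = 41.3%, within the 43% cap
LTV: 513,200 ÷ 690,000 = 74.4%, within 95% cap
Score 742 is in the 726–759 band; LTV 74.4% is in the 73.01–80% band → 6.4%.

6.4%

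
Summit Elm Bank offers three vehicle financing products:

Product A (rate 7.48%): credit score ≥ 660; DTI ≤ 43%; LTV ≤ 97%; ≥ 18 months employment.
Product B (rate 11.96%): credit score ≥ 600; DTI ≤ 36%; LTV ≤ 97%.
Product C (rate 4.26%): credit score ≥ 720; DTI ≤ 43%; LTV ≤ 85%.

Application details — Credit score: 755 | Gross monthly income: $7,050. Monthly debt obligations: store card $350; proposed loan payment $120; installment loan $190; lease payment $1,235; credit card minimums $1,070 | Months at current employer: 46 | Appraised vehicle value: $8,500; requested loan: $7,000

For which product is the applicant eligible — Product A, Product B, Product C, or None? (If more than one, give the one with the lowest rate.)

Product C

Total debts = (350 + 120 + 190 + 1,235 + 1,070) = 2,965; DTI = 2,965/7,050 = 42.1%.
LTV = 7,000/8,500 = 82.4%.
Product A: score 755 ≥ 660; DTI 42.1% ≤ 43%; LTV 82.4% ≤ 97%; employment 46 ≥ 18 mo → qualifies.
Product B: score 755 ≥ 600; DTI 42.1% > 36%; LTV 82.4% ≤ 97% → does not qualify.
Product C: score 755 ≥ 720; DTI 42.1% ≤ 43%; LTV 82.4% ≤ 85% → qualifies.
Qualifying: Product A, Product C. Lowest rate is 4.26% → Product C.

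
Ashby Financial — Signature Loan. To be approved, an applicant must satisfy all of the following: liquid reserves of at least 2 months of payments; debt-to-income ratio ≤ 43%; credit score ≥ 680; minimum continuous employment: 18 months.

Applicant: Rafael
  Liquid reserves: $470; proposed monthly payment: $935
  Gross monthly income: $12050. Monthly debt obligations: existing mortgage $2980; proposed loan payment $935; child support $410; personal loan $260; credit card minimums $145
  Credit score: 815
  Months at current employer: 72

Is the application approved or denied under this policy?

Reserves: 470 ÷ 935 = 0.5 months (below 2-month minimum)
Total monthly debts = (2,980 + 935 + 410 + 260 + 145) = 4,730. DTI = 4,730/12,050 = 39.3% ≤ 43%
Credit score 815 ≥ 680 (meets)
Employment 72 ≥ 18 months
Fails on reserves.

Denied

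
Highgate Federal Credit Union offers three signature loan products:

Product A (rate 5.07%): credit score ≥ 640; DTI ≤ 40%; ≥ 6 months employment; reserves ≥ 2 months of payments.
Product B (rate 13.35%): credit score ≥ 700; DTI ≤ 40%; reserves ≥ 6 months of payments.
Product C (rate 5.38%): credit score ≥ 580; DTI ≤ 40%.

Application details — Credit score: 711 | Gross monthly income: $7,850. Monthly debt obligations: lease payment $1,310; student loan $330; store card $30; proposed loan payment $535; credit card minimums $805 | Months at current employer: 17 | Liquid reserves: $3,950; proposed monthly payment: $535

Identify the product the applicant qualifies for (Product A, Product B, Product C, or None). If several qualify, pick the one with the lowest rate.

Total debts = (1,310 + 330 + 30 + 535 + 805) = 3,010; DTI = 3,010/7,850 = 38.3%.
Reserves = 3,950/535 = 7.4 months.
Product A: score 711 ≥ 640; DTI 38.3% ≤ 40%; employment 17 ≥ 6 mo; reserves 7.4 ≥ 2 mo → qualifies.
Product B: score 711 ≥ 700; DTI 38.3% ≤ 40%; reserves 7.4 ≥ 6 mo → qualifies.
Product C: score 711 ≥ 580; DTI 38.3% ≤ 40% → qualifies.
Qualifying: Product A, Product B, Product C. Lowest rate is 5.07% → Product A.

Product A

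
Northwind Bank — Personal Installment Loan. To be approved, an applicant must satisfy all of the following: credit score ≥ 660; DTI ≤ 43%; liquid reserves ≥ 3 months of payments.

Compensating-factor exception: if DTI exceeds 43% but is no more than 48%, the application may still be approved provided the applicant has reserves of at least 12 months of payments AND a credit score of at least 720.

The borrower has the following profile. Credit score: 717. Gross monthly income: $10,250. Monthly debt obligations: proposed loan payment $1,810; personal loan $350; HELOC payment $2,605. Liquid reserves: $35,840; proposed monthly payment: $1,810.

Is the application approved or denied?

Denied

Credit score 717 ≥ 660 (meets base)
Total debts = (1,810 + 350 + 2,605) = 4,765. DTI: 4,765 ÷ 10,250 = 46.5%, over the 43% base limit.
Reserves = 35,840/1,810 = 19.8 months ≥ 3
DTI 46.5% is within the 43%–48% exception band; checking compensating factors.
Override check — reserves: 19.8 mo (ok); score: 717 (below 720).
Override conditions not both satisfied; exception does not apply.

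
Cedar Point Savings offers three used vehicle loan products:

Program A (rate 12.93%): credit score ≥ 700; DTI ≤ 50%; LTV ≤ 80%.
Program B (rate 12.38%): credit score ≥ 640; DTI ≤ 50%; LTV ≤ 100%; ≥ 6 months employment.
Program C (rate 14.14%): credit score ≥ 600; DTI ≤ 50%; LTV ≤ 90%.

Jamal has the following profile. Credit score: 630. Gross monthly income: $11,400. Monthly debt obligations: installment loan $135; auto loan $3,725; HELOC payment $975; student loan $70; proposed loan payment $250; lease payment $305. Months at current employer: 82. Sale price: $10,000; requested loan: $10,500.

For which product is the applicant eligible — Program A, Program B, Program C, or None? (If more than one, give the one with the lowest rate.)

None

Total debts = (135 + 3,725 + 975 + 70 + 250 + 305) = 5,460; DTI = 5,460/11,400 = 47.9%.
LTV = 10,500/10,000 = 105%.
Program A: score 630 < 700; DTI 47.9% ≤ 50%; LTV 105% > 80% → does not qualify.
Program B: score 630 < 640; DTI 47.9% ≤ 50%; LTV 105% > 100%; employment 82 ≥ 6 mo → does not qualify.
Program C: score 630 ≥ 600; DTI 47.9% ≤ 50%; LTV 105% > 90% → does not qualify.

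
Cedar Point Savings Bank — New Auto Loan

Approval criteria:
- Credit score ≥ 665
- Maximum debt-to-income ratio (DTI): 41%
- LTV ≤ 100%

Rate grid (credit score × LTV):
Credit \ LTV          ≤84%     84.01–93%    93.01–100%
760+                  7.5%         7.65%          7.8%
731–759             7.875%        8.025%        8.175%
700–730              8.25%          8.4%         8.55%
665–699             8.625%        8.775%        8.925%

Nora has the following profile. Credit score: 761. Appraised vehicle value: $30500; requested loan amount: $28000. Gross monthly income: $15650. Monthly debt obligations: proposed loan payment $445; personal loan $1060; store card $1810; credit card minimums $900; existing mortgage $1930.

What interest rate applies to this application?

7.65%

Credit score 761 ≥ 665; Total monthly debts = (445 + 1,060 + 1,810 + 900 + 1,930) = 6,145. DTI: 6,145 ÷ 15,650 = 39.3%, within the 41% cap
Loan-to-value = 28,000/30,500 = 91.8% — pass (100% max)
Credit 761 → row 760+; LTV 91.8% → column 84.01–93%. Grid cell → 7.65%.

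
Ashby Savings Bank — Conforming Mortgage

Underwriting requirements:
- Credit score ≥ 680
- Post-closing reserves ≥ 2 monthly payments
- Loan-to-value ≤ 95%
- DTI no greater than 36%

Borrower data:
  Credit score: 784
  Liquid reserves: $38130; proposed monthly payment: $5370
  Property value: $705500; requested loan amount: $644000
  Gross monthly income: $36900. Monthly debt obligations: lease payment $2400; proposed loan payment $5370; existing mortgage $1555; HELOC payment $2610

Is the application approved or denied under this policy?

Approved

Credit score 784 ≥ 680 (meets)
Reserves = 38,130/5,370 = 7.1 months ≥ 2
Loan-to-value = 644,000/705,500 = 91.3% — pass (95% max)
Total monthly debts = (2,400 + 5,370 + 1,555 + 2,610) = 11,935. Debt-to-income = 11,935/36,900 = 32.3% — meets 36% limit
All criteria satisfied.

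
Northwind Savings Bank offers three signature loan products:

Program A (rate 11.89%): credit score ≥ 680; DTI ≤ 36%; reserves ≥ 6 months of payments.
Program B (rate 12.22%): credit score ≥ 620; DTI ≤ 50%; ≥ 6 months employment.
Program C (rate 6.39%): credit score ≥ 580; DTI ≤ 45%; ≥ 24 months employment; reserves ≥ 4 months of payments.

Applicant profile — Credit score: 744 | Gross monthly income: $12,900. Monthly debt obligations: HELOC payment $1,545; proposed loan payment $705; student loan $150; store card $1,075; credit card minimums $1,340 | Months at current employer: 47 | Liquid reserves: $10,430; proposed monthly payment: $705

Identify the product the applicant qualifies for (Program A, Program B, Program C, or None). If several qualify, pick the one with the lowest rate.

Total debts = (1,545 + 705 + 150 + 1,075 + 1,340) = 4,815; DTI = 4,815/12,900 = 37.3%.
Reserves = 10,430/705 = 14.8 months.
Program A: score 744 ≥ 680; DTI 37.3% > 36%; reserves 14.8 ≥ 6 mo → does not qualify.
Program B: score 744 ≥ 620; DTI 37.3% ≤ 50%; employment 47 ≥ 6 mo → qualifies.
Program C: score 744 ≥ 580; DTI 37.3% ≤ 45%; employment 47 ≥ 24 mo; reserves 14.8 ≥ 4 mo → qualifies.
Qualifying: Program B, Program C. Lowest rate is 6.39% → Program C.

Program C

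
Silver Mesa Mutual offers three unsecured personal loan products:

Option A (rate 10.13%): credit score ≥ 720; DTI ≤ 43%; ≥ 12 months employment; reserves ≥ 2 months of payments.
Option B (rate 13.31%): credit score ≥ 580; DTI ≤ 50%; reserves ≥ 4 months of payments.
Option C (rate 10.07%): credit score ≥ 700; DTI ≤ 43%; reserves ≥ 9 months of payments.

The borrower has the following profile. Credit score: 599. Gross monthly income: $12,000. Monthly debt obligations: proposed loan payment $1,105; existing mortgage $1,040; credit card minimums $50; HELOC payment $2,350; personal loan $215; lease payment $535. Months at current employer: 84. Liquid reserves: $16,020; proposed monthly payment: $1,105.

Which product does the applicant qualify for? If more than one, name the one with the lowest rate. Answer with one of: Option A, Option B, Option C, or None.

Option B

Total debts = (1,105 + 1,040 + 50 + 2,350 + 215 + 535) = 5,295; DTI = 5,295/12,000 = 44.1%.
Reserves = 16,020/1,105 = 14.5 months.
Option A: score 599 < 720; DTI 44.1% > 43%; employment 84 ≥ 12 mo; reserves 14.5 ≥ 2 mo → does not qualify.
Option B: score 599 ≥ 580; DTI 44.1% ≤ 50%; reserves 14.5 ≥ 4 mo → qualifies.
Option C: score 599 < 700; DTI 44.1% > 43%; reserves 14.5 ≥ 9 mo → does not qualify.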